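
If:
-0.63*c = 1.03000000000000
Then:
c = -1.63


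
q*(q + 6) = q^2 + 6*q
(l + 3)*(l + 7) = l^2 + 10*l + 21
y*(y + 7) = y^2 + 7*y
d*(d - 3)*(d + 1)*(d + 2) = d^4 - 7*d^2 - 6*d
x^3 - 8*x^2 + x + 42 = (x - 7)*(x - 3)*(x + 2)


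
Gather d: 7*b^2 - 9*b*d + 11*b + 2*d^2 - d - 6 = 7*b^2 + 11*b + 2*d^2 + d*(-9*b - 1) - 6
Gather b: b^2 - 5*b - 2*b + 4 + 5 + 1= b^2 - 7*b + 10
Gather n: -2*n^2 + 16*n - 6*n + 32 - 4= -2*n^2 + 10*n + 28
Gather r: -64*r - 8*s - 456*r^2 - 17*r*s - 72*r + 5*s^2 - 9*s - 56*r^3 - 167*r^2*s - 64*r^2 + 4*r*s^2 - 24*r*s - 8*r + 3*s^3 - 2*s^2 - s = -56*r^3 + r^2*(-167*s - 520) + r*(4*s^2 - 41*s - 144) + 3*s^3 + 3*s^2 - 18*s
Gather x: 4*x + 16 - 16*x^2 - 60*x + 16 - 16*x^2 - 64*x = -32*x^2 - 120*x + 32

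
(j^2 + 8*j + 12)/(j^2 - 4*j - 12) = (j + 6)/(j - 6)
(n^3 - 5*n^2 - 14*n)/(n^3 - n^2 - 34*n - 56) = n/(n + 4)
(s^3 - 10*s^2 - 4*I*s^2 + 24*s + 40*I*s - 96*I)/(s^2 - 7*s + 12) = (s^2 + s*(-6 - 4*I) + 24*I)/(s - 3)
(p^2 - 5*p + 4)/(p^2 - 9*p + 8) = (p - 4)/(p - 8)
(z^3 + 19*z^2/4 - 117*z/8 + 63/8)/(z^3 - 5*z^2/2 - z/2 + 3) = (z^2 + 25*z/4 - 21/4)/(z^2 - z - 2)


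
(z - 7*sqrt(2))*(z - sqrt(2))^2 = z^3 - 9*sqrt(2)*z^2 + 30*z - 14*sqrt(2)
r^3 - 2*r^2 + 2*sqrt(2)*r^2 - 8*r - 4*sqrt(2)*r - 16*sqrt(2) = (r - 4)*(r + 2)*(r + 2*sqrt(2))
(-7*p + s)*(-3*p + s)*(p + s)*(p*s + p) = 21*p^4*s + 21*p^4 + 11*p^3*s^2 + 11*p^3*s - 9*p^2*s^3 - 9*p^2*s^2 + p*s^4 + p*s^3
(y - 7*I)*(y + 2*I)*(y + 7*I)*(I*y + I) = I*y^4 - 2*y^3 + I*y^3 - 2*y^2 + 49*I*y^2 - 98*y + 49*I*y - 98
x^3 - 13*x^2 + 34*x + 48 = (x - 8)*(x - 6)*(x + 1)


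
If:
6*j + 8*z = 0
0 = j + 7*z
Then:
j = 0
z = 0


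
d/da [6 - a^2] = -2*a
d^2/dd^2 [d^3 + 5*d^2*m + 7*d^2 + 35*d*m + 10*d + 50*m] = 6*d + 10*m + 14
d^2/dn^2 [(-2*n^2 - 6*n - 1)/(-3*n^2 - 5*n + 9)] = 2*(24*n^3 + 189*n^2 + 531*n + 484)/(27*n^6 + 135*n^5 - 18*n^4 - 685*n^3 + 54*n^2 + 1215*n - 729)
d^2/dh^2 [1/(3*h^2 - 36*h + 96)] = 2*(-h^2 + 12*h + 4*(h - 6)^2 - 32)/(3*(h^2 - 12*h + 32)^3)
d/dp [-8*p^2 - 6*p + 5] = -16*p - 6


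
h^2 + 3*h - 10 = (h - 2)*(h + 5)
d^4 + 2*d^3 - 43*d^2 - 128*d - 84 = (d - 7)*(d + 1)*(d + 2)*(d + 6)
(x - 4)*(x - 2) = x^2 - 6*x + 8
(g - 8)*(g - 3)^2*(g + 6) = g^4 - 8*g^3 - 27*g^2 + 270*g - 432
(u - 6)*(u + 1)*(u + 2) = u^3 - 3*u^2 - 16*u - 12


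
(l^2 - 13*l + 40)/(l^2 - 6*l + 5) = (l - 8)/(l - 1)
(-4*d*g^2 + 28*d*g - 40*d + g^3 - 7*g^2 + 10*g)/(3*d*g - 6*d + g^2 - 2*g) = (-4*d*g + 20*d + g^2 - 5*g)/(3*d + g)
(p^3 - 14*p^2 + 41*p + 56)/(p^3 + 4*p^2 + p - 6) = (p^3 - 14*p^2 + 41*p + 56)/(p^3 + 4*p^2 + p - 6)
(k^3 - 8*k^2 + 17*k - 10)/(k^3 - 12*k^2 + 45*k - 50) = (k - 1)/(k - 5)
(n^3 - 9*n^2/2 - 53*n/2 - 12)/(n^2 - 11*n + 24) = (2*n^2 + 7*n + 3)/(2*(n - 3))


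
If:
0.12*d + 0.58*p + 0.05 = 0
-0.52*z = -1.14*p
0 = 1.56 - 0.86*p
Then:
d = -9.18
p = 1.81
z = 3.98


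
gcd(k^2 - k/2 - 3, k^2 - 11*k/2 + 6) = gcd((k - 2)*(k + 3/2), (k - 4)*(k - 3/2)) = 1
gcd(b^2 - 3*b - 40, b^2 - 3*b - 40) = b^2 - 3*b - 40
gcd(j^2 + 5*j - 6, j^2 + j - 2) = j - 1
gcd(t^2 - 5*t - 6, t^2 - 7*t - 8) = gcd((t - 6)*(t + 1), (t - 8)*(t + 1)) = t + 1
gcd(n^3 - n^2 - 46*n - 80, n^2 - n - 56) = n - 8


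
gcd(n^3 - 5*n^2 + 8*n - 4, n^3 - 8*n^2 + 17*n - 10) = n^2 - 3*n + 2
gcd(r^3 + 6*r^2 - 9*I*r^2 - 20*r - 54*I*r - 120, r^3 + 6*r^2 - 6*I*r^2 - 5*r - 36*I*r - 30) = r^2 + r*(6 - 5*I) - 30*I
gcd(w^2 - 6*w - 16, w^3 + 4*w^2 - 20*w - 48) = w + 2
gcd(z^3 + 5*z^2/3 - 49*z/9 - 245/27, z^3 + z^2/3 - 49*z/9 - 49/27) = z^2 - 49/9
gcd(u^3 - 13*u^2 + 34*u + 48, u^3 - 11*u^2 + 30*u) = u - 6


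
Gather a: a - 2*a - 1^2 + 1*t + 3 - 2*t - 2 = -a - t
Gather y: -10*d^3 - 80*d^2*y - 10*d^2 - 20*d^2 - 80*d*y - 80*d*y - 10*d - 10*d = -10*d^3 - 30*d^2 - 20*d + y*(-80*d^2 - 160*d)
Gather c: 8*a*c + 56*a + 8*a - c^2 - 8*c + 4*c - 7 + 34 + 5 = 64*a - c^2 + c*(8*a - 4) + 32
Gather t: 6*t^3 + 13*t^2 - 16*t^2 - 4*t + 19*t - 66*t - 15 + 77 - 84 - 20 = 6*t^3 - 3*t^2 - 51*t - 42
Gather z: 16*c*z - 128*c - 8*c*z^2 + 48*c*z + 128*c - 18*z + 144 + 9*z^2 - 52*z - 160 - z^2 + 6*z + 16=z^2*(8 - 8*c) + z*(64*c - 64)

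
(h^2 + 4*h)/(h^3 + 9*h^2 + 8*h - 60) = h*(h + 4)/(h^3 + 9*h^2 + 8*h - 60)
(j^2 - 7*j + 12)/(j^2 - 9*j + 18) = (j - 4)/(j - 6)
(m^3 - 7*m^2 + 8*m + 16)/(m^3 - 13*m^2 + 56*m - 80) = (m + 1)/(m - 5)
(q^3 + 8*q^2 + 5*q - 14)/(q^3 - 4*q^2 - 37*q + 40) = (q^2 + 9*q + 14)/(q^2 - 3*q - 40)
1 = 1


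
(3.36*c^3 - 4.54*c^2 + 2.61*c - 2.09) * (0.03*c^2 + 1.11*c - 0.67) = 0.1008*c^5 + 3.5934*c^4 - 7.2123*c^3 + 5.8762*c^2 - 4.0686*c + 1.4003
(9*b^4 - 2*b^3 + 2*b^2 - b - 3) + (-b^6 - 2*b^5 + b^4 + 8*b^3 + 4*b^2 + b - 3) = -b^6 - 2*b^5 + 10*b^4 + 6*b^3 + 6*b^2 - 6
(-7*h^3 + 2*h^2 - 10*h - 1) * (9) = -63*h^3 + 18*h^2 - 90*h - 9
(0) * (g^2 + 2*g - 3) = 0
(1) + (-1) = 0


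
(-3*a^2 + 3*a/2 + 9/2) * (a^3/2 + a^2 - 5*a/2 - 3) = -3*a^5/2 - 9*a^4/4 + 45*a^3/4 + 39*a^2/4 - 63*a/4 - 27/2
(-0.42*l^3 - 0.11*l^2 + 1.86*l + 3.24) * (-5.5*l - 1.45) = 2.31*l^4 + 1.214*l^3 - 10.0705*l^2 - 20.517*l - 4.698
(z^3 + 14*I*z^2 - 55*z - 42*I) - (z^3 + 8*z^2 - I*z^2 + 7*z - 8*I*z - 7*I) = -8*z^2 + 15*I*z^2 - 62*z + 8*I*z - 35*I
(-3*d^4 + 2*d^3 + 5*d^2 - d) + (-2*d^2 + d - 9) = -3*d^4 + 2*d^3 + 3*d^2 - 9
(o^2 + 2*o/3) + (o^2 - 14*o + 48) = 2*o^2 - 40*o/3 + 48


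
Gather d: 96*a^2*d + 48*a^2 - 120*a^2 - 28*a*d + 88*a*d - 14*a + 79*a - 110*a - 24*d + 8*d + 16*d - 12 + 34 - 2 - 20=-72*a^2 - 45*a + d*(96*a^2 + 60*a)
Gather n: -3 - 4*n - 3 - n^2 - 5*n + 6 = -n^2 - 9*n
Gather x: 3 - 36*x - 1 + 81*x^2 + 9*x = 81*x^2 - 27*x + 2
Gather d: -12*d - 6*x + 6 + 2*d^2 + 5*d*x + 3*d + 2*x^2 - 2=2*d^2 + d*(5*x - 9) + 2*x^2 - 6*x + 4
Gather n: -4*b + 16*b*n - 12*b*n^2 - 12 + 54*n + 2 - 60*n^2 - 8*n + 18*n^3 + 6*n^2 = -4*b + 18*n^3 + n^2*(-12*b - 54) + n*(16*b + 46) - 10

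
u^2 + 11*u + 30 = (u + 5)*(u + 6)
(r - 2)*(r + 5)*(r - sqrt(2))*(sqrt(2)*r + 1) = sqrt(2)*r^4 - r^3 + 3*sqrt(2)*r^3 - 11*sqrt(2)*r^2 - 3*r^2 - 3*sqrt(2)*r + 10*r + 10*sqrt(2)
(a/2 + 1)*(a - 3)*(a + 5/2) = a^3/2 + 3*a^2/4 - 17*a/4 - 15/2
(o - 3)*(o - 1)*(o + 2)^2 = o^4 - 9*o^2 - 4*o + 12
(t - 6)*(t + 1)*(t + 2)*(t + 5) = t^4 + 2*t^3 - 31*t^2 - 92*t - 60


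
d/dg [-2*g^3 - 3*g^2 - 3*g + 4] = -6*g^2 - 6*g - 3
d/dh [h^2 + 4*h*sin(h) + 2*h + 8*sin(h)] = 4*h*cos(h) + 2*h + 4*sin(h) + 8*cos(h) + 2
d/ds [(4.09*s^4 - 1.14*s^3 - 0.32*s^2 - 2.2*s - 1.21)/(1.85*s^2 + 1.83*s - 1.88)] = (15.133*s^5 + 20.3451*s^4 - 34.9292*s^3 + 9.914*s^2 + 5.6802*s + 6.3503)/(3.4225*s^4 + 6.771*s^3 - 3.6071*s^2 - 6.8808*s + 3.5344)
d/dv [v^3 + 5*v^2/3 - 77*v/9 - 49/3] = 3*v^2 + 10*v/3 - 77/9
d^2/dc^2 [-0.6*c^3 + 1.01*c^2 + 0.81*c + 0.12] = 2.02 - 3.6*c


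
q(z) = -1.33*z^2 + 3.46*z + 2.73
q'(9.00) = -20.48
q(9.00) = -73.86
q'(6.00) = -12.50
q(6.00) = -24.39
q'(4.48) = -8.46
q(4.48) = -8.46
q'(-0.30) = 4.26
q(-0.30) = 1.57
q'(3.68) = -6.33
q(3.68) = -2.55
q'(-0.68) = 5.27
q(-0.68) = -0.24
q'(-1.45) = 7.32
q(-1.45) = -5.08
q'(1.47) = -0.45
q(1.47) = 4.94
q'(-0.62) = 5.11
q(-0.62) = 0.07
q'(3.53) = -5.93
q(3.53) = -1.63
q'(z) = 3.46 - 2.66*z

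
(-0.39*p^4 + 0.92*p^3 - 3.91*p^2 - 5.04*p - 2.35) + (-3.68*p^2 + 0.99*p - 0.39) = -0.39*p^4 + 0.92*p^3 - 7.59*p^2 - 4.05*p - 2.74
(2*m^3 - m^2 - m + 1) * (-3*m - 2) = -6*m^4 - m^3 + 5*m^2 - m - 2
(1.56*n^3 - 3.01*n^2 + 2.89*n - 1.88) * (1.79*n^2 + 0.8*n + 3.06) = 2.7924*n^5 - 4.1399*n^4 + 7.5387*n^3 - 10.2638*n^2 + 7.3394*n - 5.7528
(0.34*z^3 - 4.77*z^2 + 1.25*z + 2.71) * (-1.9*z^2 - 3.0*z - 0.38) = -0.646*z^5 + 8.043*z^4 + 11.8058*z^3 - 7.0864*z^2 - 8.605*z - 1.0298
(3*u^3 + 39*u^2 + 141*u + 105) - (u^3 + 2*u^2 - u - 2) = 2*u^3 + 37*u^2 + 142*u + 107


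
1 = 1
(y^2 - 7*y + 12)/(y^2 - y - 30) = (-y^2 + 7*y - 12)/(-y^2 + y + 30)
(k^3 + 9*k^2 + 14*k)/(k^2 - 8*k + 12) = k*(k^2 + 9*k + 14)/(k^2 - 8*k + 12)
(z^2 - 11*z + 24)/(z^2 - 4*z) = (z^2 - 11*z + 24)/(z*(z - 4))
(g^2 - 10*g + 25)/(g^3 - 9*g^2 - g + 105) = (g - 5)/(g^2 - 4*g - 21)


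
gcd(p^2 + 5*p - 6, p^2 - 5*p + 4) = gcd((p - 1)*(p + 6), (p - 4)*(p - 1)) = p - 1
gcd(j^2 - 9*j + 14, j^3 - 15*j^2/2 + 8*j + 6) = j - 2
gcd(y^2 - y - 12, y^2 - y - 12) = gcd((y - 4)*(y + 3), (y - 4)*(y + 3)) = y^2 - y - 12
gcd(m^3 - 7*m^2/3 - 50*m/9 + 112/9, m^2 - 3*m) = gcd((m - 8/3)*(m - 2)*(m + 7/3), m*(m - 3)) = 1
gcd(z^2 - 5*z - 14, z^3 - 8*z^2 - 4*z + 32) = z + 2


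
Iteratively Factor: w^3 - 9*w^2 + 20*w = (w)*(w^2 - 9*w + 20) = w*(w - 5)*(w - 4)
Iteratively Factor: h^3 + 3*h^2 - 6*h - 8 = (h + 1)*(h^2 + 2*h - 8) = (h - 2)*(h + 1)*(h + 4)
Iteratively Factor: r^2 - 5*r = (r)*(r - 5)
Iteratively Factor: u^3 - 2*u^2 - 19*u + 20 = (u - 1)*(u^2 - u - 20) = (u - 1)*(u + 4)*(u - 5)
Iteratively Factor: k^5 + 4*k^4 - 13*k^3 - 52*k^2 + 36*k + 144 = (k + 3)*(k^4 + k^3 - 16*k^2 - 4*k + 48) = (k - 2)*(k + 3)*(k^3 + 3*k^2 - 10*k - 24) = (k - 3)*(k - 2)*(k + 3)*(k^2 + 6*k + 8) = (k - 3)*(k - 2)*(k + 3)*(k + 4)*(k + 2)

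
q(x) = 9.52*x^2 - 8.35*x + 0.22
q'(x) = 19.04*x - 8.35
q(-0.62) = 9.06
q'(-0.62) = -20.15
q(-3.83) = 171.85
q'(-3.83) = -81.27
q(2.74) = 48.81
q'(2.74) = 43.82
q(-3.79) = 168.61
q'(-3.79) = -80.51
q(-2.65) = 89.20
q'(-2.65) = -58.81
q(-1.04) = 19.20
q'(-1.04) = -28.15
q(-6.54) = 462.01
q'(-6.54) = -132.87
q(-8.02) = 679.52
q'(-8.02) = -161.05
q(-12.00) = 1471.30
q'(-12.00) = -236.83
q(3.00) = 60.85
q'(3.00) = 48.77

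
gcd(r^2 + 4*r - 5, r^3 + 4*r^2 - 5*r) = r^2 + 4*r - 5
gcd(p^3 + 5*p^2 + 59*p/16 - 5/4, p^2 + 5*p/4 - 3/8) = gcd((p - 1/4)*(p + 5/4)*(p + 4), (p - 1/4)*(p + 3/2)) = p - 1/4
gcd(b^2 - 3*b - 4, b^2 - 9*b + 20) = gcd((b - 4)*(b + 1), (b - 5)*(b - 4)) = b - 4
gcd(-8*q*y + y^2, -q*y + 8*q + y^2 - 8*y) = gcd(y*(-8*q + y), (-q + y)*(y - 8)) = 1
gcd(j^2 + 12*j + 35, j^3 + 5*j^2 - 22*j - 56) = j + 7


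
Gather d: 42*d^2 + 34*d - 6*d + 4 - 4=42*d^2 + 28*d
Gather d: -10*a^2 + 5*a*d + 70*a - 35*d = -10*a^2 + 70*a + d*(5*a - 35)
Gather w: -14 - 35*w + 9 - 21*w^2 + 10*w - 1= -21*w^2 - 25*w - 6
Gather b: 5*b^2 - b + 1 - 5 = 5*b^2 - b - 4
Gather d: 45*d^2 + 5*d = 45*d^2 + 5*d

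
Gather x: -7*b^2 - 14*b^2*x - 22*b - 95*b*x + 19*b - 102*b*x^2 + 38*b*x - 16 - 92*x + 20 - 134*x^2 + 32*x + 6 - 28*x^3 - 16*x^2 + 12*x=-7*b^2 - 3*b - 28*x^3 + x^2*(-102*b - 150) + x*(-14*b^2 - 57*b - 48) + 10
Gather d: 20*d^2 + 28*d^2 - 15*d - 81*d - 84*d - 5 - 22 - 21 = 48*d^2 - 180*d - 48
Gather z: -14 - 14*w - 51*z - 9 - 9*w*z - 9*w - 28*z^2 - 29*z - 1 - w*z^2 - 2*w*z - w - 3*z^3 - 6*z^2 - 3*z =-24*w - 3*z^3 + z^2*(-w - 34) + z*(-11*w - 83) - 24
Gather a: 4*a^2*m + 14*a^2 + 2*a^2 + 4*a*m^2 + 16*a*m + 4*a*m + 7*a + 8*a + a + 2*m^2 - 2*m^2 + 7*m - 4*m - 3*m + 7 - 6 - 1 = a^2*(4*m + 16) + a*(4*m^2 + 20*m + 16)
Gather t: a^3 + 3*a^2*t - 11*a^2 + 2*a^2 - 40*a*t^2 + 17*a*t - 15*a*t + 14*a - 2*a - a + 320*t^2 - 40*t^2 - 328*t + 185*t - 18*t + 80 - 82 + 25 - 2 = a^3 - 9*a^2 + 11*a + t^2*(280 - 40*a) + t*(3*a^2 + 2*a - 161) + 21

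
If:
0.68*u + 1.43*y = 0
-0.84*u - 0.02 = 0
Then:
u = -0.02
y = 0.01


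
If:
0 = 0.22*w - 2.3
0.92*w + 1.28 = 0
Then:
No Solution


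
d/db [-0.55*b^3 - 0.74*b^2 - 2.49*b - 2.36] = -1.65*b^2 - 1.48*b - 2.49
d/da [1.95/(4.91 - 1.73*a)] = 3.3735/(1.73*a - 4.91)^2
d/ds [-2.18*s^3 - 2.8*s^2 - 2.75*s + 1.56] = -6.54*s^2 - 5.6*s - 2.75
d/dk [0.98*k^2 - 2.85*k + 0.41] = 1.96*k - 2.85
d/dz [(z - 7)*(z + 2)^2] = 3*(z - 4)*(z + 2)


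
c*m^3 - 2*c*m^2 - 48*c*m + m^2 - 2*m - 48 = (m - 8)*(m + 6)*(c*m + 1)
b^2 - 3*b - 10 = (b - 5)*(b + 2)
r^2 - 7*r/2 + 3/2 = (r - 3)*(r - 1/2)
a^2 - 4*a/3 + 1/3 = (a - 1)*(a - 1/3)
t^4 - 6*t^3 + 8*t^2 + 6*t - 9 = (t - 3)^2*(t - 1)*(t + 1)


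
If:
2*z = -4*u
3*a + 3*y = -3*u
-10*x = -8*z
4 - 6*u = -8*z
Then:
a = -y - 2/11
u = 2/11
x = -16/55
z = -4/11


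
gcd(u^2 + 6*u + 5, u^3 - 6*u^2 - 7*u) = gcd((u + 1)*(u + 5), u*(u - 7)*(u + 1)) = u + 1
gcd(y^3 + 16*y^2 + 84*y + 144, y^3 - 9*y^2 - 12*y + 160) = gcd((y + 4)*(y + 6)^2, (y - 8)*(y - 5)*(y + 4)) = y + 4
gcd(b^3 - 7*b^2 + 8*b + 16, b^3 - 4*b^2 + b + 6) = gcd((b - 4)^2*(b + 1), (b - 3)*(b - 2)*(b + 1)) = b + 1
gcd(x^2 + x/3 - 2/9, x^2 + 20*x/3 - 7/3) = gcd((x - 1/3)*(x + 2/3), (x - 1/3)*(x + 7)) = x - 1/3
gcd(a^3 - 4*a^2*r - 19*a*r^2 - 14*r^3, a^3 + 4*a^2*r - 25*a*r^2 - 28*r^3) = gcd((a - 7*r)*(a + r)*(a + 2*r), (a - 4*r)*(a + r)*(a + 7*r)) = a + r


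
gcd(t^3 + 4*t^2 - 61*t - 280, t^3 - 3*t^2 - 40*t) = t^2 - 3*t - 40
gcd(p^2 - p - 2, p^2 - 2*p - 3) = p + 1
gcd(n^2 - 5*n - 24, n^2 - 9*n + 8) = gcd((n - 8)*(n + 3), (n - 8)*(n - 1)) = n - 8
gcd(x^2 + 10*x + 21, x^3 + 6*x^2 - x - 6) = 1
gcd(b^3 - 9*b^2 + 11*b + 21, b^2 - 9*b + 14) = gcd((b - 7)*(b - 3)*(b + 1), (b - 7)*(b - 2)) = b - 7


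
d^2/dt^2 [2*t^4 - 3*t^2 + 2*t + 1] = 24*t^2 - 6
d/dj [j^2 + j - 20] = 2*j + 1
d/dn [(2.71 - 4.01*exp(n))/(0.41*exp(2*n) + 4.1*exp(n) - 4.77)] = (1.6441*exp(2*n) - 2.2222*exp(n) + 8.0167)*exp(n)/(0.1681*exp(4*n) + 3.362*exp(3*n) + 12.8986*exp(2*n) - 39.114*exp(n) + 22.7529)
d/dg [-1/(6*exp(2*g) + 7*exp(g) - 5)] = (12*exp(g) + 7)*exp(g)/(6*exp(2*g) + 7*exp(g) - 5)^2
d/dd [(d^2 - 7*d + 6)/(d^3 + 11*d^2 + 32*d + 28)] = (-d^3 + 16*d^2 + 59*d - 194)/(d^5 + 20*d^4 + 145*d^3 + 470*d^2 + 700*d + 392)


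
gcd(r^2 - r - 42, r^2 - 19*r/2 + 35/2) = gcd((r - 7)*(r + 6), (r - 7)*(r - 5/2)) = r - 7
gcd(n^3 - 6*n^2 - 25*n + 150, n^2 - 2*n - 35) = n + 5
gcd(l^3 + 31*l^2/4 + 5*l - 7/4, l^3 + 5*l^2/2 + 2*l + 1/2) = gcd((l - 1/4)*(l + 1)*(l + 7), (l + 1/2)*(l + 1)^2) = l + 1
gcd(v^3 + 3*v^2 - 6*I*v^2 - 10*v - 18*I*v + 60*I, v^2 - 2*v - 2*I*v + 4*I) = v - 2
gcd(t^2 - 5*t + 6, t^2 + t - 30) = 1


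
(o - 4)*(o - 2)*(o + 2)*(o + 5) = o^4 + o^3 - 24*o^2 - 4*o + 80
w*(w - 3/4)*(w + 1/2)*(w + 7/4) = w^4 + 3*w^3/2 - 13*w^2/16 - 21*w/32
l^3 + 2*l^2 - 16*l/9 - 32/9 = (l - 4/3)*(l + 4/3)*(l + 2)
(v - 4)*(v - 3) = v^2 - 7*v + 12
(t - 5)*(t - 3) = t^2 - 8*t + 15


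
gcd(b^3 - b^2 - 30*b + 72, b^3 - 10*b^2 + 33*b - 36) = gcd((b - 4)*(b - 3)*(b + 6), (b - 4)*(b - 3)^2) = b^2 - 7*b + 12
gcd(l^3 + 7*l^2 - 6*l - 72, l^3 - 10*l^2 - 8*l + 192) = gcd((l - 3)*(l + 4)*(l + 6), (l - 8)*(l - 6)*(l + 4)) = l + 4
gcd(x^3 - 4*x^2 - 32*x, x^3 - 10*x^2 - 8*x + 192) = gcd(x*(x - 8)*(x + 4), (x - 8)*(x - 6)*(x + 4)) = x^2 - 4*x - 32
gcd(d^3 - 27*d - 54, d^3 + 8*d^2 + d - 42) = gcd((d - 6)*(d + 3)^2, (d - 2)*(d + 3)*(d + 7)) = d + 3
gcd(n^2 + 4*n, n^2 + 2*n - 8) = n + 4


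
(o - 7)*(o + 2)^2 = o^3 - 3*o^2 - 24*o - 28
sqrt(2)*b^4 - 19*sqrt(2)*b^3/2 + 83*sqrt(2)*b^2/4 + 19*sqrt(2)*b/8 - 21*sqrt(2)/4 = (b - 6)*(b - 7/2)*(b - 1/2)*(sqrt(2)*b + sqrt(2)/2)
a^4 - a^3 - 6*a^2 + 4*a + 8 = (a - 2)^2*(a + 1)*(a + 2)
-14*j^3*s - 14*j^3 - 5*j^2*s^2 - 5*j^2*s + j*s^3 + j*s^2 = (-7*j + s)*(2*j + s)*(j*s + j)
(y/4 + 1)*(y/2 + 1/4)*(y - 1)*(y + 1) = y^4/8 + 9*y^3/16 + y^2/8 - 9*y/16 - 1/4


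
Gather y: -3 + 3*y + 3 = 3*y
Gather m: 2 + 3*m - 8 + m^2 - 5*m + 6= m^2 - 2*m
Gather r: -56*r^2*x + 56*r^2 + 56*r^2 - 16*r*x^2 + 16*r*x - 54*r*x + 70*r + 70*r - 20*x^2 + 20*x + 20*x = r^2*(112 - 56*x) + r*(-16*x^2 - 38*x + 140) - 20*x^2 + 40*x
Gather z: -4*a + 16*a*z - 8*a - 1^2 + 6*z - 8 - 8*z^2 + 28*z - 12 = -12*a - 8*z^2 + z*(16*a + 34) - 21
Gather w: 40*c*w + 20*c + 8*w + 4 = 20*c + w*(40*c + 8) + 4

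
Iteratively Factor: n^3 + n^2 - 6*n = (n)*(n^2 + n - 6) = n*(n + 3)*(n - 2)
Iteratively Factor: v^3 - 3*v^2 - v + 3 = (v - 1)*(v^2 - 2*v - 3) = (v - 1)*(v + 1)*(v - 3)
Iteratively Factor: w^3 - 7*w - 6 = (w - 3)*(w^2 + 3*w + 2) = (w - 3)*(w + 2)*(w + 1)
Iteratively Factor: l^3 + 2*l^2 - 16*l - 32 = (l - 4)*(l^2 + 6*l + 8) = (l - 4)*(l + 2)*(l + 4)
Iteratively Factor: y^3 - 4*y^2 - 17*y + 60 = (y + 4)*(y^2 - 8*y + 15) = (y - 5)*(y + 4)*(y - 3)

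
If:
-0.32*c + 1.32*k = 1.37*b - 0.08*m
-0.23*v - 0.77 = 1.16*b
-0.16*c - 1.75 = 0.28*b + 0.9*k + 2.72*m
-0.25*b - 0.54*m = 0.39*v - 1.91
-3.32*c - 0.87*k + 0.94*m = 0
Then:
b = -1.84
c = 0.50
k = -1.79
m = 0.11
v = 5.92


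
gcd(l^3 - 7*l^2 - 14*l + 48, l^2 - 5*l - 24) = l^2 - 5*l - 24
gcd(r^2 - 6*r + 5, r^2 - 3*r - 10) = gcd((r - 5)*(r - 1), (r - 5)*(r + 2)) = r - 5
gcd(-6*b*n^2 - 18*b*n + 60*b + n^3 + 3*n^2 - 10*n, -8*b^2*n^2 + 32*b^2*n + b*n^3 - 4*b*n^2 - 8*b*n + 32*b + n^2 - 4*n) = 1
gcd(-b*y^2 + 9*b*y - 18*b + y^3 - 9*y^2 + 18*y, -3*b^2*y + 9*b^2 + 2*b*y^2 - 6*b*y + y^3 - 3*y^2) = -b*y + 3*b + y^2 - 3*y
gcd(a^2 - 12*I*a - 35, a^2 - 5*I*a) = a - 5*I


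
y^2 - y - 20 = (y - 5)*(y + 4)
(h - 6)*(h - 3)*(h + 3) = h^3 - 6*h^2 - 9*h + 54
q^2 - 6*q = q*(q - 6)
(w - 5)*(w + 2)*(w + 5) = w^3 + 2*w^2 - 25*w - 50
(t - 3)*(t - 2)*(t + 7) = t^3 + 2*t^2 - 29*t + 42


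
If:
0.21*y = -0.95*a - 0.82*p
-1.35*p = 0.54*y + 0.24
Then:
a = 0.124210526315789*y + 0.153450292397661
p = -0.4*y - 0.177777777777778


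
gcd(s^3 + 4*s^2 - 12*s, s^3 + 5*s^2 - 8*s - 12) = s^2 + 4*s - 12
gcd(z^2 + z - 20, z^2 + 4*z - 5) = z + 5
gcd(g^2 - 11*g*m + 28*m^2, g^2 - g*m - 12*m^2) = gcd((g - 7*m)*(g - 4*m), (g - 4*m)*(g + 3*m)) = g - 4*m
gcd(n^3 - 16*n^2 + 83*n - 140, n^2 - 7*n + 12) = n - 4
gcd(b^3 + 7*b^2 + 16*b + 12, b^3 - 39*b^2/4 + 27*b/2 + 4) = 1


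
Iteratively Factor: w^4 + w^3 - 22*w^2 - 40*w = (w + 4)*(w^3 - 3*w^2 - 10*w) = (w + 2)*(w + 4)*(w^2 - 5*w) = (w - 5)*(w + 2)*(w + 4)*(w)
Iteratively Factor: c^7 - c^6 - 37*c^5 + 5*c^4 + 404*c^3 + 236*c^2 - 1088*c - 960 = (c + 1)*(c^6 - 2*c^5 - 35*c^4 + 40*c^3 + 364*c^2 - 128*c - 960) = (c + 1)*(c + 4)*(c^5 - 6*c^4 - 11*c^3 + 84*c^2 + 28*c - 240) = (c + 1)*(c + 2)*(c + 4)*(c^4 - 8*c^3 + 5*c^2 + 74*c - 120) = (c - 5)*(c + 1)*(c + 2)*(c + 4)*(c^3 - 3*c^2 - 10*c + 24) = (c - 5)*(c + 1)*(c + 2)*(c + 3)*(c + 4)*(c^2 - 6*c + 8) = (c - 5)*(c - 4)*(c + 1)*(c + 2)*(c + 3)*(c + 4)*(c - 2)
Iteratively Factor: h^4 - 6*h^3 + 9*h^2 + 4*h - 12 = (h - 2)*(h^3 - 4*h^2 + h + 6) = (h - 3)*(h - 2)*(h^2 - h - 2) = (h - 3)*(h - 2)^2*(h + 1)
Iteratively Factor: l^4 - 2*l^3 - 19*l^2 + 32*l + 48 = (l - 3)*(l^3 + l^2 - 16*l - 16) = (l - 3)*(l + 1)*(l^2 - 16) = (l - 4)*(l - 3)*(l + 1)*(l + 4)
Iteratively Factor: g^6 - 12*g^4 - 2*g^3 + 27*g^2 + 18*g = (g)*(g^5 - 12*g^3 - 2*g^2 + 27*g + 18) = g*(g - 2)*(g^4 + 2*g^3 - 8*g^2 - 18*g - 9) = g*(g - 2)*(g + 3)*(g^3 - g^2 - 5*g - 3) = g*(g - 3)*(g - 2)*(g + 3)*(g^2 + 2*g + 1) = g*(g - 3)*(g - 2)*(g + 1)*(g + 3)*(g + 1)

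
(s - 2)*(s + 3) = s^2 + s - 6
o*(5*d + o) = 5*d*o + o^2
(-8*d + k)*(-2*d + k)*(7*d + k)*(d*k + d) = 112*d^4*k + 112*d^4 - 54*d^3*k^2 - 54*d^3*k - 3*d^2*k^3 - 3*d^2*k^2 + d*k^4 + d*k^3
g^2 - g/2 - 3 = (g - 2)*(g + 3/2)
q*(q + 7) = q^2 + 7*q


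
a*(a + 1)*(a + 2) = a^3 + 3*a^2 + 2*a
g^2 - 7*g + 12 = (g - 4)*(g - 3)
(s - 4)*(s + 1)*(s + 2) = s^3 - s^2 - 10*s - 8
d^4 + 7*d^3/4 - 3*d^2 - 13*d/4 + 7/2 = (d - 1)^2*(d + 7/4)*(d + 2)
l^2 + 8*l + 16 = (l + 4)^2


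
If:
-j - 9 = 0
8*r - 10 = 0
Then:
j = -9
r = 5/4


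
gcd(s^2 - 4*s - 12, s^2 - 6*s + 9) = 1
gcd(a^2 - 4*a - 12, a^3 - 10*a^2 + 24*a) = a - 6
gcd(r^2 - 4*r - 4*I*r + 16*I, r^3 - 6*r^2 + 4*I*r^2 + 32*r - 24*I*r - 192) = r - 4*I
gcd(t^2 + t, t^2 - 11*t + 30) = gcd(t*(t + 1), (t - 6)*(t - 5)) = 1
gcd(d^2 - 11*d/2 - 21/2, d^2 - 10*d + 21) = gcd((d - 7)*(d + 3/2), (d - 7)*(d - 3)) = d - 7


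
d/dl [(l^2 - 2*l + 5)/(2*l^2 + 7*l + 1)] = (11*l^2 - 18*l - 37)/(4*l^4 + 28*l^3 + 53*l^2 + 14*l + 1)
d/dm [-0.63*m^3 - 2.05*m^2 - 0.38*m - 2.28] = -1.89*m^2 - 4.1*m - 0.38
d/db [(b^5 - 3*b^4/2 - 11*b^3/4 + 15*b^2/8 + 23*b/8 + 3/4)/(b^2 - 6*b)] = (24*b^6 - 216*b^5 + 194*b^4 + 264*b^3 - 113*b^2 - 12*b + 36)/(8*b^2*(b^2 - 12*b + 36))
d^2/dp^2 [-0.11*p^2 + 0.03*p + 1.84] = -0.220000000000000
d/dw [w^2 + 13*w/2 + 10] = 2*w + 13/2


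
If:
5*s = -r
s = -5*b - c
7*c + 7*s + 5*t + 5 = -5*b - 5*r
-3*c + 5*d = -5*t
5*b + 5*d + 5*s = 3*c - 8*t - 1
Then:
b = 4*t + 2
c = -77*t/5 - 39/5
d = -256*t/25 - 117/25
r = 23*t + 11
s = -23*t/5 - 11/5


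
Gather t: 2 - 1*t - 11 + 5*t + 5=4*t - 4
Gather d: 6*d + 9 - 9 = 6*d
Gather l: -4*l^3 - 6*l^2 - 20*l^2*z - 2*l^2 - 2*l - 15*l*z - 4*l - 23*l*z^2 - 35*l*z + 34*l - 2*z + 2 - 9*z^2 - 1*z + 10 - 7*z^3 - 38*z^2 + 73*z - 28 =-4*l^3 + l^2*(-20*z - 8) + l*(-23*z^2 - 50*z + 28) - 7*z^3 - 47*z^2 + 70*z - 16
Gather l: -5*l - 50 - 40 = -5*l - 90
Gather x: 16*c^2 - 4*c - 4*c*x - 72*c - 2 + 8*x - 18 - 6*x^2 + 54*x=16*c^2 - 76*c - 6*x^2 + x*(62 - 4*c) - 20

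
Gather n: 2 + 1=3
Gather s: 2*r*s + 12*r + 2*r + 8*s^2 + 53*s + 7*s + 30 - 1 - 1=14*r + 8*s^2 + s*(2*r + 60) + 28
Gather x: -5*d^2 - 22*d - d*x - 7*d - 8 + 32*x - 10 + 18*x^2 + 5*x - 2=-5*d^2 - 29*d + 18*x^2 + x*(37 - d) - 20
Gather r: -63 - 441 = -504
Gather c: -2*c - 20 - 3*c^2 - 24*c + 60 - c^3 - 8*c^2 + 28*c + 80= -c^3 - 11*c^2 + 2*c + 120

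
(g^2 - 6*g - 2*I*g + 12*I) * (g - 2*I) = g^3 - 6*g^2 - 4*I*g^2 - 4*g + 24*I*g + 24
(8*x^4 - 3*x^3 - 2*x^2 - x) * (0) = 0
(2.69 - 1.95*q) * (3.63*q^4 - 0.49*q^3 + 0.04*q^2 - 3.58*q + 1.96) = -7.0785*q^5 + 10.7202*q^4 - 1.3961*q^3 + 7.0886*q^2 - 13.4522*q + 5.2724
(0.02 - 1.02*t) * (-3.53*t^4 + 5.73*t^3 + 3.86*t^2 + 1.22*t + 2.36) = 3.6006*t^5 - 5.9152*t^4 - 3.8226*t^3 - 1.1672*t^2 - 2.3828*t + 0.0472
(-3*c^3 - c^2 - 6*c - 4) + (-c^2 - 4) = -3*c^3 - 2*c^2 - 6*c - 8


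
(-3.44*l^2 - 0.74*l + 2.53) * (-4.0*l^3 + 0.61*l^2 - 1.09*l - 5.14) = 13.76*l^5 + 0.8616*l^4 - 6.8218*l^3 + 20.0315*l^2 + 1.0459*l - 13.0042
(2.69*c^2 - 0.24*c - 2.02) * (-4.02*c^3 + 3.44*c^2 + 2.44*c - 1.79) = -10.8138*c^5 + 10.2184*c^4 + 13.8584*c^3 - 12.3495*c^2 - 4.4992*c + 3.6158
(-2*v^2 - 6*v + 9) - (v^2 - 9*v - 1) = -3*v^2 + 3*v + 10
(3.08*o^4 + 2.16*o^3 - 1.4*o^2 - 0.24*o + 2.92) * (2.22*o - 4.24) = 6.8376*o^5 - 8.264*o^4 - 12.2664*o^3 + 5.4032*o^2 + 7.5*o - 12.3808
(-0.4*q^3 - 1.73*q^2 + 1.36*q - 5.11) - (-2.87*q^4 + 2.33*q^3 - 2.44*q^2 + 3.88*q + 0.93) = 2.87*q^4 - 2.73*q^3 + 0.71*q^2 - 2.52*q - 6.04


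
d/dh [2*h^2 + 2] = 4*h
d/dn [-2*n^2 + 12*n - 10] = 12 - 4*n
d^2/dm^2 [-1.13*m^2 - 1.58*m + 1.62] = -2.26000000000000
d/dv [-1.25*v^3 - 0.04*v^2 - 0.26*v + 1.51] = -3.75*v^2 - 0.08*v - 0.26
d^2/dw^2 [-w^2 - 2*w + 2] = -2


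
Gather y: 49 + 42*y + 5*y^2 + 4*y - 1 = 5*y^2 + 46*y + 48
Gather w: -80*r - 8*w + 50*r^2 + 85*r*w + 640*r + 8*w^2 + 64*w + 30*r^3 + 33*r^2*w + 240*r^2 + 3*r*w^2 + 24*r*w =30*r^3 + 290*r^2 + 560*r + w^2*(3*r + 8) + w*(33*r^2 + 109*r + 56)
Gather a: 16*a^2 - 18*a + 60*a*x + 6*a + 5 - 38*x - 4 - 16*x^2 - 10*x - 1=16*a^2 + a*(60*x - 12) - 16*x^2 - 48*x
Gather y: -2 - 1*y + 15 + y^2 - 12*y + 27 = y^2 - 13*y + 40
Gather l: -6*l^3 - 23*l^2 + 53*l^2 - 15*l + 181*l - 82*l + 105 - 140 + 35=-6*l^3 + 30*l^2 + 84*l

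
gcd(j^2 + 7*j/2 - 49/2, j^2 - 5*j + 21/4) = j - 7/2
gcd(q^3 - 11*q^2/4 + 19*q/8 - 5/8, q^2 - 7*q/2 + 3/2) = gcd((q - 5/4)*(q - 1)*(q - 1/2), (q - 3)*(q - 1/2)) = q - 1/2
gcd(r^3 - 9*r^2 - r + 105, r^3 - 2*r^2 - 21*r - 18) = r + 3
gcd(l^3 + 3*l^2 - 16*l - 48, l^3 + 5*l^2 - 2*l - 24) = l^2 + 7*l + 12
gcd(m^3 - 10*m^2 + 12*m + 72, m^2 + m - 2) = m + 2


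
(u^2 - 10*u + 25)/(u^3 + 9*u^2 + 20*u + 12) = (u^2 - 10*u + 25)/(u^3 + 9*u^2 + 20*u + 12)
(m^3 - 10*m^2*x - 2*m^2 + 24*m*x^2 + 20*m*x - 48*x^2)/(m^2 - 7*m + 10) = (m^2 - 10*m*x + 24*x^2)/(m - 5)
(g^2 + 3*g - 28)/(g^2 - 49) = (g - 4)/(g - 7)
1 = 1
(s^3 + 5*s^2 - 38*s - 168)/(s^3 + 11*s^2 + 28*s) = (s - 6)/s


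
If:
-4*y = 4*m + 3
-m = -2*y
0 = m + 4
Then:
No Solution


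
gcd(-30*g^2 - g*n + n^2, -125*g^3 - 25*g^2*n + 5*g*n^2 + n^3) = 5*g + n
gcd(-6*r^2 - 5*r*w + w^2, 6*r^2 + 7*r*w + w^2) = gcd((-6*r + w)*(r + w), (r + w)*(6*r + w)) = r + w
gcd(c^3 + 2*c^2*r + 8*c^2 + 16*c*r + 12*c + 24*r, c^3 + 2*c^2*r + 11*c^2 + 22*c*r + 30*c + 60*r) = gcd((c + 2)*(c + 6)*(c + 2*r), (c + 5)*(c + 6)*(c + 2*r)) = c^2 + 2*c*r + 6*c + 12*r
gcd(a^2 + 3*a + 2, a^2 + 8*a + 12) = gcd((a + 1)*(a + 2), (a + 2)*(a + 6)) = a + 2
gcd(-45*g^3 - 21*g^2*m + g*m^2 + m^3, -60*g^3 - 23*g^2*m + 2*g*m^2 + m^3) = 15*g^2 + 2*g*m - m^2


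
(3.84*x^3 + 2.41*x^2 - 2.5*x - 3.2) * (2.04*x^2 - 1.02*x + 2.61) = 7.8336*x^5 + 0.9996*x^4 + 2.4642*x^3 + 2.3121*x^2 - 3.261*x - 8.352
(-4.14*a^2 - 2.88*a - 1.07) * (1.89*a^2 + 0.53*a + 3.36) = -7.8246*a^4 - 7.6374*a^3 - 17.4591*a^2 - 10.2439*a - 3.5952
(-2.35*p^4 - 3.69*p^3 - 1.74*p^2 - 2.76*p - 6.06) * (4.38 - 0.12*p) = 0.282*p^5 - 9.8502*p^4 - 15.9534*p^3 - 7.29*p^2 - 11.3616*p - 26.5428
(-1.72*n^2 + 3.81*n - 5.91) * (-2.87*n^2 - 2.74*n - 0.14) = 4.9364*n^4 - 6.2219*n^3 + 6.7631*n^2 + 15.66*n + 0.8274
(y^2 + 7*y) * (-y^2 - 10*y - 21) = -y^4 - 17*y^3 - 91*y^2 - 147*y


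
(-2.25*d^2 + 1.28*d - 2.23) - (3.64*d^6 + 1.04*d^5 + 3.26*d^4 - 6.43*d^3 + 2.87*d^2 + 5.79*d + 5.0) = -3.64*d^6 - 1.04*d^5 - 3.26*d^4 + 6.43*d^3 - 5.12*d^2 - 4.51*d - 7.23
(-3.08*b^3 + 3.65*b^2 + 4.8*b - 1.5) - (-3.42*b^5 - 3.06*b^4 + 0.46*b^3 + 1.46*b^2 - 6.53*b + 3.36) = 3.42*b^5 + 3.06*b^4 - 3.54*b^3 + 2.19*b^2 + 11.33*b - 4.86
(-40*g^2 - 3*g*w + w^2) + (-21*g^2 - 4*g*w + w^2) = -61*g^2 - 7*g*w + 2*w^2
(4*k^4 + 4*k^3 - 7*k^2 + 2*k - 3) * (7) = 28*k^4 + 28*k^3 - 49*k^2 + 14*k - 21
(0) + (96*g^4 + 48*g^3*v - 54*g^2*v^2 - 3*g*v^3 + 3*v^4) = 96*g^4 + 48*g^3*v - 54*g^2*v^2 - 3*g*v^3 + 3*v^4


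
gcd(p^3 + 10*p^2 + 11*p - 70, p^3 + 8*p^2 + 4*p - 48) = p - 2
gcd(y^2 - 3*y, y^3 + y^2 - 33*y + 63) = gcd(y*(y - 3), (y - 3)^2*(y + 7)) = y - 3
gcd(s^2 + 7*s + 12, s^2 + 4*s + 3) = s + 3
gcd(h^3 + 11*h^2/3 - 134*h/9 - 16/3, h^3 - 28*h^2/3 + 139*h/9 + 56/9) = h^2 - 7*h/3 - 8/9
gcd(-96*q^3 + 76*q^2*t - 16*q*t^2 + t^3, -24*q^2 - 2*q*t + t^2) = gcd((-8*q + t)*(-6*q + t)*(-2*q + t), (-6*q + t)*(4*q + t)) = 6*q - t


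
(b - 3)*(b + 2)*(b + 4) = b^3 + 3*b^2 - 10*b - 24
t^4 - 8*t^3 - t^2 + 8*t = t*(t - 8)*(t - 1)*(t + 1)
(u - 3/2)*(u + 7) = u^2 + 11*u/2 - 21/2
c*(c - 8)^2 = c^3 - 16*c^2 + 64*c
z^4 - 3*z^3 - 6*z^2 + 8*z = z*(z - 4)*(z - 1)*(z + 2)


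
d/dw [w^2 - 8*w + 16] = 2*w - 8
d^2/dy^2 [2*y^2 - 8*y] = 4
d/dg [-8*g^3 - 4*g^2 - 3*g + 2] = -24*g^2 - 8*g - 3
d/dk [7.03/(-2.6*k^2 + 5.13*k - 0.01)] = (36.556*k - 36.0639)/(2.6*k^2 - 5.13*k + 0.01)^2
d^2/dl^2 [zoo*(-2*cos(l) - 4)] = zoo*cos(l)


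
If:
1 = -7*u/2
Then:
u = -2/7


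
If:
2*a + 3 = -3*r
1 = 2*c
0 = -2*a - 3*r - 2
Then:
No Solution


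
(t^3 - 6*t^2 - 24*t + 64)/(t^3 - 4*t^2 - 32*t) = (t - 2)/t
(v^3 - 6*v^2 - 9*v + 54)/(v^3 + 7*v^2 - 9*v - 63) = (v - 6)/(v + 7)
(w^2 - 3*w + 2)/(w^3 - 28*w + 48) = (w - 1)/(w^2 + 2*w - 24)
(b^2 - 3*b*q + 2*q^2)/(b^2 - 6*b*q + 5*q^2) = (-b + 2*q)/(-b + 5*q)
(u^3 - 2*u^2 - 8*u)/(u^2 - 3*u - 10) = u*(u - 4)/(u - 5)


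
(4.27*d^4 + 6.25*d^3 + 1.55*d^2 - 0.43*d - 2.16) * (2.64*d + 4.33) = 11.2728*d^5 + 34.9891*d^4 + 31.1545*d^3 + 5.5763*d^2 - 7.5643*d - 9.3528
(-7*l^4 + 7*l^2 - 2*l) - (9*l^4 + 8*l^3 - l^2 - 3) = -16*l^4 - 8*l^3 + 8*l^2 - 2*l + 3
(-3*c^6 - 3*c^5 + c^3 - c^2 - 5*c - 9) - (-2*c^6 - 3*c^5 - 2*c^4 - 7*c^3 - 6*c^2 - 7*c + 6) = -c^6 + 2*c^4 + 8*c^3 + 5*c^2 + 2*c - 15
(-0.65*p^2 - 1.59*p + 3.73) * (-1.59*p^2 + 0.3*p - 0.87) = 1.0335*p^4 + 2.3331*p^3 - 5.8422*p^2 + 2.5023*p - 3.2451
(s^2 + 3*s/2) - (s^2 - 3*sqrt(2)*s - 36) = 3*s/2 + 3*sqrt(2)*s + 36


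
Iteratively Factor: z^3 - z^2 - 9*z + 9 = (z - 1)*(z^2 - 9) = (z - 1)*(z + 3)*(z - 3)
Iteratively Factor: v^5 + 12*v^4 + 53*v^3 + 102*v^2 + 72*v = (v + 3)*(v^4 + 9*v^3 + 26*v^2 + 24*v) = (v + 2)*(v + 3)*(v^3 + 7*v^2 + 12*v) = (v + 2)*(v + 3)^2*(v^2 + 4*v) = v*(v + 2)*(v + 3)^2*(v + 4)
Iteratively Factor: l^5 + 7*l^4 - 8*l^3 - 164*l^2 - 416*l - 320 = (l + 4)*(l^4 + 3*l^3 - 20*l^2 - 84*l - 80) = (l - 5)*(l + 4)*(l^3 + 8*l^2 + 20*l + 16) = (l - 5)*(l + 4)^2*(l^2 + 4*l + 4) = (l - 5)*(l + 2)*(l + 4)^2*(l + 2)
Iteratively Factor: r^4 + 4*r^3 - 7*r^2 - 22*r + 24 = (r - 1)*(r^3 + 5*r^2 - 2*r - 24) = (r - 1)*(r + 3)*(r^2 + 2*r - 8) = (r - 2)*(r - 1)*(r + 3)*(r + 4)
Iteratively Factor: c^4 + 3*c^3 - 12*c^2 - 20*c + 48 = (c - 2)*(c^3 + 5*c^2 - 2*c - 24) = (c - 2)^2*(c^2 + 7*c + 12) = (c - 2)^2*(c + 3)*(c + 4)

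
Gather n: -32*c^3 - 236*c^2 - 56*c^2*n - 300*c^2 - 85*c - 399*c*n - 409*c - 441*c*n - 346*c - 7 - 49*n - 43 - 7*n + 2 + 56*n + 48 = -32*c^3 - 536*c^2 - 840*c + n*(-56*c^2 - 840*c)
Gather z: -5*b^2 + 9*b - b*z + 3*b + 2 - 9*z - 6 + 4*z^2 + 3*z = -5*b^2 + 12*b + 4*z^2 + z*(-b - 6) - 4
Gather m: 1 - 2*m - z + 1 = -2*m - z + 2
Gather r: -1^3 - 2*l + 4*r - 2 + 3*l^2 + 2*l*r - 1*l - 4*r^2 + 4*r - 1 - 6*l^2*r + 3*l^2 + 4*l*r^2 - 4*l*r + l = 6*l^2 - 2*l + r^2*(4*l - 4) + r*(-6*l^2 - 2*l + 8) - 4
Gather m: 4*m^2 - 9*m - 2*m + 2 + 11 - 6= 4*m^2 - 11*m + 7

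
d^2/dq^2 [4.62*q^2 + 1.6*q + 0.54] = 9.24000000000000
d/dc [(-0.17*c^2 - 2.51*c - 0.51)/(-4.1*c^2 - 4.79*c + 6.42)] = (-9.4767*c^2 - 6.3648*c - 18.5571)/(16.81*c^4 + 39.278*c^3 - 29.6999*c^2 - 61.5036*c + 41.2164)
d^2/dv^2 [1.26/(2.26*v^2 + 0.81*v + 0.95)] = (-12.871152*v^2 - 4.613112*v + 1.26*(4.52*v + 0.81)*(9.04*v + 1.62) - 5.41044)/(2.26*v^2 + 0.81*v + 0.95)^3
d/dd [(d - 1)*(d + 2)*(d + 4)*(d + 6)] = 4*d^3 + 33*d^2 + 64*d + 4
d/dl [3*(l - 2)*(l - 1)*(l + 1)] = 9*l^2 - 12*l - 3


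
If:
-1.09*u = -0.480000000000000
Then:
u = 0.44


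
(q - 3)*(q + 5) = q^2 + 2*q - 15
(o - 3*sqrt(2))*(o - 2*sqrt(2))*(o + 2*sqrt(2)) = o^3 - 3*sqrt(2)*o^2 - 8*o + 24*sqrt(2)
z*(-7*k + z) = -7*k*z + z^2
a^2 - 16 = (a - 4)*(a + 4)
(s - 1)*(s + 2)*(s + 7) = s^3 + 8*s^2 + 5*s - 14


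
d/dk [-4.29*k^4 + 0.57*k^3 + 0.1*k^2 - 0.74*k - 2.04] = -17.16*k^3 + 1.71*k^2 + 0.2*k - 0.74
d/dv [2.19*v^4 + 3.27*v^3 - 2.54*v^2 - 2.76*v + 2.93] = 8.76*v^3 + 9.81*v^2 - 5.08*v - 2.76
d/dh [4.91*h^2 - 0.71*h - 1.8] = 9.82*h - 0.71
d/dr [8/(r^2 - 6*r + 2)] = 16*(3 - r)/(r^2 - 6*r + 2)^2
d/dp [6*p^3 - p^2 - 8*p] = 18*p^2 - 2*p - 8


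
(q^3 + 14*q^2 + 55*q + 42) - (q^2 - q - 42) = q^3 + 13*q^2 + 56*q + 84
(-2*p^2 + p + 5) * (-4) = 8*p^2 - 4*p - 20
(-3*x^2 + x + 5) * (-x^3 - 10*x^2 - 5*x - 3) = 3*x^5 + 29*x^4 - 46*x^2 - 28*x - 15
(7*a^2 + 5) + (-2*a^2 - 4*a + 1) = 5*a^2 - 4*a + 6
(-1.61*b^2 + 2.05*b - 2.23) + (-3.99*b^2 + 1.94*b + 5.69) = -5.6*b^2 + 3.99*b + 3.46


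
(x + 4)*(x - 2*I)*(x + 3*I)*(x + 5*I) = x^4 + 4*x^3 + 6*I*x^3 + x^2 + 24*I*x^2 + 4*x + 30*I*x + 120*I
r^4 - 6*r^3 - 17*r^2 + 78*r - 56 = (r - 7)*(r - 2)*(r - 1)*(r + 4)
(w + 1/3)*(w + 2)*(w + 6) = w^3 + 25*w^2/3 + 44*w/3 + 4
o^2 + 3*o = o*(o + 3)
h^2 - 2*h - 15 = (h - 5)*(h + 3)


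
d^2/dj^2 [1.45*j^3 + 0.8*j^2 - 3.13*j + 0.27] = 8.7*j + 1.6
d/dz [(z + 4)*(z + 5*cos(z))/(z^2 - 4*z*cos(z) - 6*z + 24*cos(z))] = (-9*z^3*sin(z) + 18*z^2*sin(z) - 9*z^2*cos(z) - 10*z^2 + 216*z*sin(z) + 8*z*cos(z) + 200*cos(z)^2 + 216*cos(z))/((z - 6)^2*(z - 4*cos(z))^2)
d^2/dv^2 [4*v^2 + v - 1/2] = 8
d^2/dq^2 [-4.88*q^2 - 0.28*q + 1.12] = -9.76000000000000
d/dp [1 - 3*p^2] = -6*p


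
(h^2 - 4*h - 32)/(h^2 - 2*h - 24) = (h - 8)/(h - 6)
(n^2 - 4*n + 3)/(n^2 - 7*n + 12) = (n - 1)/(n - 4)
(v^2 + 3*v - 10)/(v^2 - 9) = (v^2 + 3*v - 10)/(v^2 - 9)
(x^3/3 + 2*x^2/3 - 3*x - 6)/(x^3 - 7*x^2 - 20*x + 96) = (x^2 + 5*x + 6)/(3*(x^2 - 4*x - 32))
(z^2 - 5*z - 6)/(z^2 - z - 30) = (z + 1)/(z + 5)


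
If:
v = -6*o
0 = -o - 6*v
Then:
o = 0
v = 0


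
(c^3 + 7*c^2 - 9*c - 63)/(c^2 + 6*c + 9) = (c^2 + 4*c - 21)/(c + 3)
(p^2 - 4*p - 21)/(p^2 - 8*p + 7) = (p + 3)/(p - 1)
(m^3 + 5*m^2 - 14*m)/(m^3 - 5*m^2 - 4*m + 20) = m*(m + 7)/(m^2 - 3*m - 10)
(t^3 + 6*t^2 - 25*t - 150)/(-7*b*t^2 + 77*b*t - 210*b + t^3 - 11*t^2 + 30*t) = (t^2 + 11*t + 30)/(-7*b*t + 42*b + t^2 - 6*t)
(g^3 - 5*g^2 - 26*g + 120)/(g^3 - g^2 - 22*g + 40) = (g - 6)/(g - 2)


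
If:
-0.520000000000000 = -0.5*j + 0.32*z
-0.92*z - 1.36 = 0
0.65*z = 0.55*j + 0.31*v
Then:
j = 0.09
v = -3.27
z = -1.48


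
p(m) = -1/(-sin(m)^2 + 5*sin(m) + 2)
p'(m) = -(2*sin(m)*cos(m) - 5*cos(m))/(-sin(m)^2 + 5*sin(m) + 2)^2 = (5 - 2*sin(m))*cos(m)/(5*sin(m) + cos(m)^2 + 1)^2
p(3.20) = -0.59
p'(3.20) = -1.76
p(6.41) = -0.38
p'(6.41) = 0.69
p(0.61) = -0.22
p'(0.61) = 0.15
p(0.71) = -0.21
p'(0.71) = 0.12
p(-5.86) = -0.26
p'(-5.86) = 0.25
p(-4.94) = -0.17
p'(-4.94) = 0.02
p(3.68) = 1.21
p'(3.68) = -7.57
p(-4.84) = -0.17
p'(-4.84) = 0.01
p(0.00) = -0.50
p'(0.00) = 1.25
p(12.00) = 1.03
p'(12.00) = 5.44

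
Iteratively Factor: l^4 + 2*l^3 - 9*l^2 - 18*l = (l - 3)*(l^3 + 5*l^2 + 6*l) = (l - 3)*(l + 2)*(l^2 + 3*l) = (l - 3)*(l + 2)*(l + 3)*(l)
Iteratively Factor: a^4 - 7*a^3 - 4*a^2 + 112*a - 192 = (a + 4)*(a^3 - 11*a^2 + 40*a - 48) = (a - 3)*(a + 4)*(a^2 - 8*a + 16) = (a - 4)*(a - 3)*(a + 4)*(a - 4)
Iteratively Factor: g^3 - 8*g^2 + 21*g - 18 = (g - 3)*(g^2 - 5*g + 6) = (g - 3)^2*(g - 2)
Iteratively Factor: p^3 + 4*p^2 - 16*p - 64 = (p + 4)*(p^2 - 16) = (p + 4)^2*(p - 4)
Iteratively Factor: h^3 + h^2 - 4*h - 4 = (h + 2)*(h^2 - h - 2) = (h - 2)*(h + 2)*(h + 1)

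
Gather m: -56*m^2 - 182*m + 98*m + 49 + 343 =-56*m^2 - 84*m + 392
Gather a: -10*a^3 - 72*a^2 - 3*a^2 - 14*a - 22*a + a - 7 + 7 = -10*a^3 - 75*a^2 - 35*a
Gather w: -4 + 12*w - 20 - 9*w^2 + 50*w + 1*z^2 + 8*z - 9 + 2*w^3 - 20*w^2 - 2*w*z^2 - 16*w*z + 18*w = 2*w^3 - 29*w^2 + w*(-2*z^2 - 16*z + 80) + z^2 + 8*z - 33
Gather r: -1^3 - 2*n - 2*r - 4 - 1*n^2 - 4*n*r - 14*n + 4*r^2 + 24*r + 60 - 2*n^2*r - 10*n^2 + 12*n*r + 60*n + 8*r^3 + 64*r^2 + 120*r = -11*n^2 + 44*n + 8*r^3 + 68*r^2 + r*(-2*n^2 + 8*n + 142) + 55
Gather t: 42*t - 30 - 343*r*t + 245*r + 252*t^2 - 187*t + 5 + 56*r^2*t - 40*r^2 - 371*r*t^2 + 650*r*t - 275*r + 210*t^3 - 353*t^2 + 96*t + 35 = -40*r^2 - 30*r + 210*t^3 + t^2*(-371*r - 101) + t*(56*r^2 + 307*r - 49) + 10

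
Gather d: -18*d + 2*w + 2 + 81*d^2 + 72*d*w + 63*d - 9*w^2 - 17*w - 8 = 81*d^2 + d*(72*w + 45) - 9*w^2 - 15*w - 6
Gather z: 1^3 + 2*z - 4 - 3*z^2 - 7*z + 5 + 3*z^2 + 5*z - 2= 0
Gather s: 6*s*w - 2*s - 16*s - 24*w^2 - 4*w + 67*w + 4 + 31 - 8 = s*(6*w - 18) - 24*w^2 + 63*w + 27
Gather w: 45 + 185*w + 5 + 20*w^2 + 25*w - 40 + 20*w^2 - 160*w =40*w^2 + 50*w + 10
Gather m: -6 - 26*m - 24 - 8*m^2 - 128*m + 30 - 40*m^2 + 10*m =-48*m^2 - 144*m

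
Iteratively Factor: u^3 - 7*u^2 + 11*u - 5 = (u - 1)*(u^2 - 6*u + 5) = (u - 1)^2*(u - 5)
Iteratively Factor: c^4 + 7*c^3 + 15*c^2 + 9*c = (c + 3)*(c^3 + 4*c^2 + 3*c) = (c + 1)*(c + 3)*(c^2 + 3*c) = c*(c + 1)*(c + 3)*(c + 3)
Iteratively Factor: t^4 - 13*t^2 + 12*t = (t + 4)*(t^3 - 4*t^2 + 3*t) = (t - 1)*(t + 4)*(t^2 - 3*t) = (t - 3)*(t - 1)*(t + 4)*(t)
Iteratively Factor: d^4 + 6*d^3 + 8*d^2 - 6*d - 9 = (d + 3)*(d^3 + 3*d^2 - d - 3) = (d + 3)^2*(d^2 - 1) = (d + 1)*(d + 3)^2*(d - 1)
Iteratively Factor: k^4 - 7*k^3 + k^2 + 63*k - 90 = (k - 2)*(k^3 - 5*k^2 - 9*k + 45) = (k - 2)*(k + 3)*(k^2 - 8*k + 15) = (k - 5)*(k - 2)*(k + 3)*(k - 3)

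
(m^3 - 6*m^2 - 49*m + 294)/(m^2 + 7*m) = m - 13 + 42/m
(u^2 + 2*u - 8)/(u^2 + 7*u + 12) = (u - 2)/(u + 3)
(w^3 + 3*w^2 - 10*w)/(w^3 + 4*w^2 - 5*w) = (w - 2)/(w - 1)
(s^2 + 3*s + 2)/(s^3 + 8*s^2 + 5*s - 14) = (s + 1)/(s^2 + 6*s - 7)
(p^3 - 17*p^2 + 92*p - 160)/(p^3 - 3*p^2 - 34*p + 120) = (p - 8)/(p + 6)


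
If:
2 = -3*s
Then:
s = -2/3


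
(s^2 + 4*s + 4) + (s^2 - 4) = 2*s^2 + 4*s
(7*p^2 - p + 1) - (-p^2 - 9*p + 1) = 8*p^2 + 8*p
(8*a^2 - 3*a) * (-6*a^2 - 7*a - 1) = -48*a^4 - 38*a^3 + 13*a^2 + 3*a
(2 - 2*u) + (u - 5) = -u - 3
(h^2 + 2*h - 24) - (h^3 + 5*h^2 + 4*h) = -h^3 - 4*h^2 - 2*h - 24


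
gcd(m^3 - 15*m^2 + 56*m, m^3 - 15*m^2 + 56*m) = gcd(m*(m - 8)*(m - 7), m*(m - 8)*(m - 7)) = m^3 - 15*m^2 + 56*m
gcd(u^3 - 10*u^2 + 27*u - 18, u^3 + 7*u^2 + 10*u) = 1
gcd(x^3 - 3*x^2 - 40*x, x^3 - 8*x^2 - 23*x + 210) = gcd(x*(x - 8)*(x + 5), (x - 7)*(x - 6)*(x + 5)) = x + 5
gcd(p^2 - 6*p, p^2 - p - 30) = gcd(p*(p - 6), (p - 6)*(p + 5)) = p - 6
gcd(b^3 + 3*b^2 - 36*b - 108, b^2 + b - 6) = b + 3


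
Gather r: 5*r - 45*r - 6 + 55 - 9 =40 - 40*r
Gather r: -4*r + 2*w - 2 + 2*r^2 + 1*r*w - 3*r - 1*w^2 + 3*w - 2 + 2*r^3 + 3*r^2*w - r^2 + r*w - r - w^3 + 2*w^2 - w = 2*r^3 + r^2*(3*w + 1) + r*(2*w - 8) - w^3 + w^2 + 4*w - 4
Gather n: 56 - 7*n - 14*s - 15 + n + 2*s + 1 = -6*n - 12*s + 42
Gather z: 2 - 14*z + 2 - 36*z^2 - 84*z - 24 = -36*z^2 - 98*z - 20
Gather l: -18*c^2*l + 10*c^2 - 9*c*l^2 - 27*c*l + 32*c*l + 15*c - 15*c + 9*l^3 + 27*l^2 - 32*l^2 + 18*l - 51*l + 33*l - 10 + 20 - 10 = 10*c^2 + 9*l^3 + l^2*(-9*c - 5) + l*(-18*c^2 + 5*c)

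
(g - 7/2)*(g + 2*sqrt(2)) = g^2 - 7*g/2 + 2*sqrt(2)*g - 7*sqrt(2)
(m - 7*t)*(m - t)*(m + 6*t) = m^3 - 2*m^2*t - 41*m*t^2 + 42*t^3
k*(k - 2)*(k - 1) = k^3 - 3*k^2 + 2*k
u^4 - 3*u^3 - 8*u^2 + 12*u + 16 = (u - 4)*(u - 2)*(u + 1)*(u + 2)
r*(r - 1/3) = r^2 - r/3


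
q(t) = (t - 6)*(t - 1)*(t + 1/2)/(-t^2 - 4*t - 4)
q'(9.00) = -0.72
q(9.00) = -1.88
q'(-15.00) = -0.73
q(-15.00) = 28.83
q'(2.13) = 0.35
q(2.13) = 0.67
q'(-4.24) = 13.48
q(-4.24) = 40.00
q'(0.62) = 0.90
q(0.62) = -0.33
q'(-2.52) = 660.84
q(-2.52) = 224.04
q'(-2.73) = 260.08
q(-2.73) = 136.26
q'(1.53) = 0.61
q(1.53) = 0.39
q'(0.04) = 0.25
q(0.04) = -0.74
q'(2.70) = 0.14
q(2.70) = 0.81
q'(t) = (t - 6)*(t - 1)*(t + 1/2)*(2*t + 4)/(-t^2 - 4*t - 4)^2 + (t - 6)*(t - 1)/(-t^2 - 4*t - 4) + (t - 6)*(t + 1/2)/(-t^2 - 4*t - 4) + (t - 1)*(t + 1/2)/(-t^2 - 4*t - 4)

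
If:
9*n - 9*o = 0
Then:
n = o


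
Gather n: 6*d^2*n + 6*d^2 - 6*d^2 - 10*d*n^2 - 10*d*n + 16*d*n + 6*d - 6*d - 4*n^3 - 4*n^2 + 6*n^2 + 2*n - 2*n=-4*n^3 + n^2*(2 - 10*d) + n*(6*d^2 + 6*d)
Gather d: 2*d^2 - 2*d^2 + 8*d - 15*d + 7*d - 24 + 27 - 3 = 0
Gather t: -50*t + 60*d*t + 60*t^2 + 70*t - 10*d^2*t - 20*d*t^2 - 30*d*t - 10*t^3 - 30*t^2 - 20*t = -10*t^3 + t^2*(30 - 20*d) + t*(-10*d^2 + 30*d)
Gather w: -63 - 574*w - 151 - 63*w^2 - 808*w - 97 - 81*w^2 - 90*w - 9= -144*w^2 - 1472*w - 320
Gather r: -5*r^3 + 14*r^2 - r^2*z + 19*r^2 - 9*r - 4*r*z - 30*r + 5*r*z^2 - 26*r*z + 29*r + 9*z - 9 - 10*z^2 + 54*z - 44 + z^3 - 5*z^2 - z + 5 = -5*r^3 + r^2*(33 - z) + r*(5*z^2 - 30*z - 10) + z^3 - 15*z^2 + 62*z - 48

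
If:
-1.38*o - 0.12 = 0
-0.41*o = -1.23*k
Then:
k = -0.03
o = -0.09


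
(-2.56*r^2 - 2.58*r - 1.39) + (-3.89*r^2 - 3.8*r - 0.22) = -6.45*r^2 - 6.38*r - 1.61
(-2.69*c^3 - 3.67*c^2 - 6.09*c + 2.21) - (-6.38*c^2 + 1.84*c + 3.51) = -2.69*c^3 + 2.71*c^2 - 7.93*c - 1.3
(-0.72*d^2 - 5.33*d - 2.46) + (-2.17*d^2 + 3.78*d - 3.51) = -2.89*d^2 - 1.55*d - 5.97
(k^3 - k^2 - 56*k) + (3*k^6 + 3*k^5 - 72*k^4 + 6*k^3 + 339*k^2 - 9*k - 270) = 3*k^6 + 3*k^5 - 72*k^4 + 7*k^3 + 338*k^2 - 65*k - 270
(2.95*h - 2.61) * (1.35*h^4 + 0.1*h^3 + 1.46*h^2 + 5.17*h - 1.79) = 3.9825*h^5 - 3.2285*h^4 + 4.046*h^3 + 11.4409*h^2 - 18.7742*h + 4.6719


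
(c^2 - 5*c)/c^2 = (c - 5)/c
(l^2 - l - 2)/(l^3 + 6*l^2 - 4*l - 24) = (l + 1)/(l^2 + 8*l + 12)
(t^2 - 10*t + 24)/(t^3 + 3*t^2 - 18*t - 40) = (t - 6)/(t^2 + 7*t + 10)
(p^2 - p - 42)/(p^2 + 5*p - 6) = (p - 7)/(p - 1)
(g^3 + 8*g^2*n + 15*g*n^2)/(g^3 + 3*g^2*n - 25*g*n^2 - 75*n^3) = g/(g - 5*n)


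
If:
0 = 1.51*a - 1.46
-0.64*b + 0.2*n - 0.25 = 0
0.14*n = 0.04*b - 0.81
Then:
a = 0.97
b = -2.41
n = -6.48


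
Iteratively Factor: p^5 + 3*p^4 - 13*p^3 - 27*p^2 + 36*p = (p - 1)*(p^4 + 4*p^3 - 9*p^2 - 36*p) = (p - 1)*(p + 3)*(p^3 + p^2 - 12*p) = p*(p - 1)*(p + 3)*(p^2 + p - 12) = p*(p - 1)*(p + 3)*(p + 4)*(p - 3)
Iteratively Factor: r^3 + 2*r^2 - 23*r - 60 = (r - 5)*(r^2 + 7*r + 12) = (r - 5)*(r + 3)*(r + 4)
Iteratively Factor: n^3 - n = (n - 1)*(n^2 + n) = n*(n - 1)*(n + 1)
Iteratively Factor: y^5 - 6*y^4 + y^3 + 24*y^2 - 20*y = (y - 2)*(y^4 - 4*y^3 - 7*y^2 + 10*y) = (y - 2)*(y - 1)*(y^3 - 3*y^2 - 10*y) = (y - 5)*(y - 2)*(y - 1)*(y^2 + 2*y) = (y - 5)*(y - 2)*(y - 1)*(y + 2)*(y)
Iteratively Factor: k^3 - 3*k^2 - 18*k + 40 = (k - 5)*(k^2 + 2*k - 8) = (k - 5)*(k + 4)*(k - 2)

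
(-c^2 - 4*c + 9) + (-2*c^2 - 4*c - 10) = -3*c^2 - 8*c - 1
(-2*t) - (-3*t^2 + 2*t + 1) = 3*t^2 - 4*t - 1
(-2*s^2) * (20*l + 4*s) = -40*l*s^2 - 8*s^3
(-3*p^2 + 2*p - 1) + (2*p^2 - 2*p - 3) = -p^2 - 4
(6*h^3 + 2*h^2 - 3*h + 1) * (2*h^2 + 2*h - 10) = 12*h^5 + 16*h^4 - 62*h^3 - 24*h^2 + 32*h - 10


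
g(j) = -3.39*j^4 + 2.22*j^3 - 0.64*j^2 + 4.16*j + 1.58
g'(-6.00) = 3180.56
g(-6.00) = -4919.38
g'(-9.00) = 10440.38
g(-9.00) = -23947.87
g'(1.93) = -70.99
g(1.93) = -23.85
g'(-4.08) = 1041.21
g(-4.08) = -1116.20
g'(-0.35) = 6.01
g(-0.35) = -0.10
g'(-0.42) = 6.88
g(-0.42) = -0.55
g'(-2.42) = 238.44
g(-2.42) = -159.97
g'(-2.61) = 293.96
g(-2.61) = -210.42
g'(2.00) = -80.24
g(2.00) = -29.14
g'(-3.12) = 484.82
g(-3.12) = -406.29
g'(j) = -13.56*j^3 + 6.66*j^2 - 1.28*j + 4.16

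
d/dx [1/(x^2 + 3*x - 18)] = (-2*x - 3)/(x^2 + 3*x - 18)^2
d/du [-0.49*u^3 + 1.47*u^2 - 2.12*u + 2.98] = -1.47*u^2 + 2.94*u - 2.12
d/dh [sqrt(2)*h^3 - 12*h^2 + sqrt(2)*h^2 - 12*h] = 3*sqrt(2)*h^2 - 24*h + 2*sqrt(2)*h - 12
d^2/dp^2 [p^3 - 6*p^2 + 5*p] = 6*p - 12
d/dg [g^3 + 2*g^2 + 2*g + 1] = 3*g^2 + 4*g + 2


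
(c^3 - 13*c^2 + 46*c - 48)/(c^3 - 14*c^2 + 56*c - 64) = (c - 3)/(c - 4)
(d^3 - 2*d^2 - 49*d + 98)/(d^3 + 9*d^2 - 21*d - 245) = (d^2 - 9*d + 14)/(d^2 + 2*d - 35)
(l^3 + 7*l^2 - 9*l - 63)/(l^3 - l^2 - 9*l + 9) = (l + 7)/(l - 1)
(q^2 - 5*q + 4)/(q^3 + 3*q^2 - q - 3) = (q - 4)/(q^2 + 4*q + 3)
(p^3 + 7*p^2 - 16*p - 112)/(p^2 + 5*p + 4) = (p^2 + 3*p - 28)/(p + 1)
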